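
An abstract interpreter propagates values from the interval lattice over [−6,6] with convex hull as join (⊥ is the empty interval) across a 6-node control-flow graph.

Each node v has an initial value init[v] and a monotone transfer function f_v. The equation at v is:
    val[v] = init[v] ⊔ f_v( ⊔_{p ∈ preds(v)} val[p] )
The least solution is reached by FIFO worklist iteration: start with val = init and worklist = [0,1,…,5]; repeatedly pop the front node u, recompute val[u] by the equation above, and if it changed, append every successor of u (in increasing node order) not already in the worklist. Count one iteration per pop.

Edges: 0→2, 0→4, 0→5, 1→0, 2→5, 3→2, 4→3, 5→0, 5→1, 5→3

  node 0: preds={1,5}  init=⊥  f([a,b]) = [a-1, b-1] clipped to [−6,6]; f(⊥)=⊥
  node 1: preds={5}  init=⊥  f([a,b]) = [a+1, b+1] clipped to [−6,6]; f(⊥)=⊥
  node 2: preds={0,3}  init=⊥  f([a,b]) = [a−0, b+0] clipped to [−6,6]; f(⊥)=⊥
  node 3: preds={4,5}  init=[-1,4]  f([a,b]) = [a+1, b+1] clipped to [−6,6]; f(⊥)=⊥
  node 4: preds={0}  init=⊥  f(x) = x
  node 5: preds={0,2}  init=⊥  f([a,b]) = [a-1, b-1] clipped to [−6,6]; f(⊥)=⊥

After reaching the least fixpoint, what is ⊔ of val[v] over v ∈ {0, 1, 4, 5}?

Worklist (26 pops):
  #1 pop 0: in=⊥ → ⊥ (no change)
  #2 pop 1: in=⊥ → ⊥ (no change)
  #3 pop 2: in=[-1,4] → [-1,4] (was ⊥); enqueue []
  #4 pop 3: in=⊥ → [-1,4] (no change)
  #5 pop 4: in=⊥ → ⊥ (no change)
  #6 pop 5: in=[-1,4] → [-2,3] (was ⊥); enqueue [0,1,3]
  #7 pop 0: in=[-2,3] → [-3,2] (was ⊥); enqueue [2,4,5]
  #8 pop 1: in=[-2,3] → [-1,4] (was ⊥); enqueue [0]
  #9 pop 3: in=[-2,3] → [-1,4] (no change)
  #10 pop 2: in=[-3,4] → [-3,4] (was [-1,4]); enqueue []
  #11 pop 4: in=[-3,2] → [-3,2] (was ⊥); enqueue [3]
  #12 pop 5: in=[-3,4] → [-4,3] (was [-2,3]); enqueue [1]
  #13 pop 0: in=[-4,4] → [-5,3] (was [-3,2]); enqueue [2,4,5]
  #14 pop 3: in=[-4,3] → [-3,4] (was [-1,4]); enqueue []
  #15 pop 1: in=[-4,3] → [-3,4] (was [-1,4]); enqueue [0]
  #16 pop 2: in=[-5,4] → [-5,4] (was [-3,4]); enqueue []
  #17 pop 4: in=[-5,3] → [-5,3] (was [-3,2]); enqueue [3]
  #18 pop 5: in=[-5,4] → [-6,3] (was [-4,3]); enqueue [1]
  #19 pop 0: in=[-6,4] → [-6,3] (was [-5,3]); enqueue [2,4,5]
  #20 pop 3: in=[-6,3] → [-5,4] (was [-3,4]); enqueue []
  #21 pop 1: in=[-6,3] → [-5,4] (was [-3,4]); enqueue [0]
  #22 pop 2: in=[-6,4] → [-6,4] (was [-5,4]); enqueue []
  #23 pop 4: in=[-6,3] → [-6,3] (was [-5,3]); enqueue [3]
  #24 pop 5: in=[-6,4] → [-6,3] (no change)
  #25 pop 0: in=[-6,4] → [-6,3] (no change)
  #26 pop 3: in=[-6,3] → [-5,4] (no change)

Fixpoint:
  val[0] = [-6,3]
  val[1] = [-5,4]
  val[2] = [-6,4]
  val[3] = [-5,4]
  val[4] = [-6,3]
  val[5] = [-6,3]

[-6,4]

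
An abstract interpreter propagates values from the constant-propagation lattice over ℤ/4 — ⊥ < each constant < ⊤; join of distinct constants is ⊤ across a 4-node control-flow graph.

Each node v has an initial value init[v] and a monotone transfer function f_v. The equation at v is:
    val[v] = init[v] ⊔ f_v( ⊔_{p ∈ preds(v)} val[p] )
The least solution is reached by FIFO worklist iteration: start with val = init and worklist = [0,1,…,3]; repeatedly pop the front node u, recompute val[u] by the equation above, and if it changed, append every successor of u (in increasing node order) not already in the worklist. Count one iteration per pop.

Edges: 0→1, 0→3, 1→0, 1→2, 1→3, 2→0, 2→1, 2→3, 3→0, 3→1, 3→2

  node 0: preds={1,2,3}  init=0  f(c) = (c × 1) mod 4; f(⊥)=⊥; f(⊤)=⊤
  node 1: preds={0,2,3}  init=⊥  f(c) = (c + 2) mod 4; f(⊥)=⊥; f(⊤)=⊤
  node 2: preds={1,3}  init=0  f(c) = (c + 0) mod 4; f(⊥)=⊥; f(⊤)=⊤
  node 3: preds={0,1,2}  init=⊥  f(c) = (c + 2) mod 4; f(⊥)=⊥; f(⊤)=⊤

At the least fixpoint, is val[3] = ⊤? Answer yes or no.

Worklist (9 pops):
  #1 pop 0: in=0 → 0 (no change)
  #2 pop 1: in=0 → 2 (was ⊥); enqueue [0]
  #3 pop 2: in=2 → ⊤ (was 0); enqueue [1]
  #4 pop 3: in=⊤ → ⊤ (was ⊥); enqueue [2]
  #5 pop 0: in=⊤ → ⊤ (was 0); enqueue [3]
  #6 pop 1: in=⊤ → ⊤ (was 2); enqueue [0]
  #7 pop 2: in=⊤ → ⊤ (no change)
  #8 pop 3: in=⊤ → ⊤ (no change)
  #9 pop 0: in=⊤ → ⊤ (no change)

Fixpoint:
  val[0] = ⊤
  val[1] = ⊤
  val[2] = ⊤
  val[3] = ⊤

yes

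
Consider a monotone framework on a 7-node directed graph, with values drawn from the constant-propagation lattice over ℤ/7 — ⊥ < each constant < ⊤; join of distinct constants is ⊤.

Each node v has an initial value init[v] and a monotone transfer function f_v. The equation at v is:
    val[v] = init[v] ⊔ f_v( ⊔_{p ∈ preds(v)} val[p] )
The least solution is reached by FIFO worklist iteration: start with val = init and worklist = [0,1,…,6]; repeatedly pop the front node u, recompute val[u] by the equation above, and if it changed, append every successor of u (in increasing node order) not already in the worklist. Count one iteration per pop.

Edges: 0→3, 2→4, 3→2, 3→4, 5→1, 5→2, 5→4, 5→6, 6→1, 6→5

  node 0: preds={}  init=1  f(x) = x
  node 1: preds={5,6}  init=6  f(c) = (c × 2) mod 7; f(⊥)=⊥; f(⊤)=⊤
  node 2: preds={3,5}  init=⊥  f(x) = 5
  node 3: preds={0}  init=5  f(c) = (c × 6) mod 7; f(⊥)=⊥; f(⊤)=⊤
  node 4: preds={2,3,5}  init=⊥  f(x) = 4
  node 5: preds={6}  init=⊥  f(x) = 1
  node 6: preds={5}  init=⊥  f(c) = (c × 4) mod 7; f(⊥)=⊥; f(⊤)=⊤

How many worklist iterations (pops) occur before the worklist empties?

Iteration log — 11 steps:
  step 1. node 0  ⊔preds=⊥  new=1  stable
  step 2. node 1  ⊔preds=⊥  new=6  stable
  step 3. node 2  ⊔preds=5  new=5  old=⊥  +wl: 
  step 4. node 3  ⊔preds=1  new=⊤  old=5  +wl: 2
  step 5. node 4  ⊔preds=⊤  new=4  old=⊥  +wl: 
  step 6. node 5  ⊔preds=⊥  new=1  old=⊥  +wl: 1,4
  step 7. node 6  ⊔preds=1  new=4  old=⊥  +wl: 5
  step 8. node 2  ⊔preds=⊤  new=5  stable
  step 9. node 1  ⊔preds=⊤  new=⊤  old=6  +wl: 
  step 10. node 4  ⊔preds=⊤  new=4  stable
  step 11. node 5  ⊔preds=4  new=1  stable

Least fixpoint reached:
  node 0: 1
  node 1: ⊤
  node 2: 5
  node 3: ⊤
  node 4: 4
  node 5: 1
  node 6: 4

11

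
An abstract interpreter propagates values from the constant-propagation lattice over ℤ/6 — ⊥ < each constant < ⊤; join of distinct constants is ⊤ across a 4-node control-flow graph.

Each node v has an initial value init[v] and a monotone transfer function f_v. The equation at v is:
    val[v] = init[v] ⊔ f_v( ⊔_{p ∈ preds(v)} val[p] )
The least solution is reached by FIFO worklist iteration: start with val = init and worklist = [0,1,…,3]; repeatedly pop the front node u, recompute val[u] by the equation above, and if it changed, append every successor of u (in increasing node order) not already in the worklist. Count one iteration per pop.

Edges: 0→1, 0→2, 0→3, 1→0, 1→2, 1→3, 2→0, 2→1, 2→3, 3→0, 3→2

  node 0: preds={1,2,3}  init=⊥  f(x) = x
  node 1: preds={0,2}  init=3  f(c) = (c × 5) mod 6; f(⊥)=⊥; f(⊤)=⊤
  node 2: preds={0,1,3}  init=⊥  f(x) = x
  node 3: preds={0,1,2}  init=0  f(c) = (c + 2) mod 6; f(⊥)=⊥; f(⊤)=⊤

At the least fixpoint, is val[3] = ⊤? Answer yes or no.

yes

Trace (7 dequeues):
  [1] u=0 | in ⊤ | out ⊤ | prev ⊥ | push {}
  [2] u=1 | in ⊤ | out ⊤ | prev 3 | push {0}
  [3] u=2 | in ⊤ | out ⊤ | prev ⊥ | push {1}
  [4] u=3 | in ⊤ | out ⊤ | prev 0 | push {2}
  [5] u=0 | in ⊤ | out ⊤ | ==
  [6] u=1 | in ⊤ | out ⊤ | ==
  [7] u=2 | in ⊤ | out ⊤ | ==

Converged values:
  [0] ⊤
  [1] ⊤
  [2] ⊤
  [3] ⊤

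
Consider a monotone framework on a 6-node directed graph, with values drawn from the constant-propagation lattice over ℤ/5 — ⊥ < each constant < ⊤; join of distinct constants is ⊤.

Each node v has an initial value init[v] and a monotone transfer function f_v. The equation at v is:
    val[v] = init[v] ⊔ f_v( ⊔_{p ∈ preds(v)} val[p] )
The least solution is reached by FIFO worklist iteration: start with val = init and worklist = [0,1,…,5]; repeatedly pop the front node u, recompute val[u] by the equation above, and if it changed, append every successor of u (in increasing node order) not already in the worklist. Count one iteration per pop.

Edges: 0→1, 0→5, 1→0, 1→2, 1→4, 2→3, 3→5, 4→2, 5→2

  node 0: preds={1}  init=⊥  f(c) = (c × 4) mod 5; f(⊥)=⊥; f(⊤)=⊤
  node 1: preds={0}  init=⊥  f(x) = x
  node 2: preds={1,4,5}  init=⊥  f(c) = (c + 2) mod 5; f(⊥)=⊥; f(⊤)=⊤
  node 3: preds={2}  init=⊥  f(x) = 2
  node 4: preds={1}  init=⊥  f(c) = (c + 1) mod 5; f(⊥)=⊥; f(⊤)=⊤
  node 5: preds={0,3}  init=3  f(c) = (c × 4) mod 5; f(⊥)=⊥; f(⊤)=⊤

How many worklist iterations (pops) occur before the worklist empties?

Worklist (6 pops):
  #1 pop 0: in=⊥ → ⊥ (no change)
  #2 pop 1: in=⊥ → ⊥ (no change)
  #3 pop 2: in=3 → 0 (was ⊥); enqueue []
  #4 pop 3: in=0 → 2 (was ⊥); enqueue []
  #5 pop 4: in=⊥ → ⊥ (no change)
  #6 pop 5: in=2 → 3 (no change)

Fixpoint:
  val[0] = ⊥
  val[1] = ⊥
  val[2] = 0
  val[3] = 2
  val[4] = ⊥
  val[5] = 3

6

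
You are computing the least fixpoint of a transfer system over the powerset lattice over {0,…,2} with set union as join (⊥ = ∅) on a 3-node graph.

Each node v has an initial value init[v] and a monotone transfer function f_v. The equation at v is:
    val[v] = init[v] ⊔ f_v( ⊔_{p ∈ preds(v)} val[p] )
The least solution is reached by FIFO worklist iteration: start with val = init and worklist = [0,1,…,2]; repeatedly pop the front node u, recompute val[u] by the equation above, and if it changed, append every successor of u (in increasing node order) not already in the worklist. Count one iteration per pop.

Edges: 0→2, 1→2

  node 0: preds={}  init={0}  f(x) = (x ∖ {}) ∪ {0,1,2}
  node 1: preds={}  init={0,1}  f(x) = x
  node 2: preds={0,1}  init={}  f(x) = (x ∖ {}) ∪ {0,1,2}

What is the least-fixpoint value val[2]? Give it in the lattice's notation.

Trace (3 dequeues):
  [1] u=0 | in {} | out {0,1,2} | prev {0} | push {}
  [2] u=1 | in {} | out {0,1} | ==
  [3] u=2 | in {0,1,2} | out {0,1,2} | prev {} | push {}

Converged values:
  [0] {0,1,2}
  [1] {0,1}
  [2] {0,1,2}

{0,1,2}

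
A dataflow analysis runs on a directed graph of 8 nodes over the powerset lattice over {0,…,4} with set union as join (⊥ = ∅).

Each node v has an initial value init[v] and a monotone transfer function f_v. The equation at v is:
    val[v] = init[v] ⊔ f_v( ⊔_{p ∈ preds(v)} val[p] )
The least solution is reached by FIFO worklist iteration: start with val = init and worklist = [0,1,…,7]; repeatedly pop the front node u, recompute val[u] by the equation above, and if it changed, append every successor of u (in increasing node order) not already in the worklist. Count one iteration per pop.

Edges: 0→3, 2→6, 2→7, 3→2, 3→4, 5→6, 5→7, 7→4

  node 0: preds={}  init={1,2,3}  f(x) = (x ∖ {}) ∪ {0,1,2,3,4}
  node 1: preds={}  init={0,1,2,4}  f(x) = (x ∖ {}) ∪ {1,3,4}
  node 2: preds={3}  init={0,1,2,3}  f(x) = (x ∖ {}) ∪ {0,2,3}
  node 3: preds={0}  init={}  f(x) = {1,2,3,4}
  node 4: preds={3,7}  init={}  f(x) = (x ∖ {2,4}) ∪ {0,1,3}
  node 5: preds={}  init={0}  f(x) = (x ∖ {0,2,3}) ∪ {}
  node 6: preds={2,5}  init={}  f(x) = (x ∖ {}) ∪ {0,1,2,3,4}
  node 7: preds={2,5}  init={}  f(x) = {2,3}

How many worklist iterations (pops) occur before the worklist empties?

Worklist (12 pops):
  #1 pop 0: in={} → {0,1,2,3,4} (was {1,2,3}); enqueue []
  #2 pop 1: in={} → {0,1,2,3,4} (was {0,1,2,4}); enqueue []
  #3 pop 2: in={} → {0,1,2,3} (no change)
  #4 pop 3: in={0,1,2,3,4} → {1,2,3,4} (was {}); enqueue [2]
  #5 pop 4: in={1,2,3,4} → {0,1,3} (was {}); enqueue []
  #6 pop 5: in={} → {0} (no change)
  #7 pop 6: in={0,1,2,3} → {0,1,2,3,4} (was {}); enqueue []
  #8 pop 7: in={0,1,2,3} → {2,3} (was {}); enqueue [4]
  #9 pop 2: in={1,2,3,4} → {0,1,2,3,4} (was {0,1,2,3}); enqueue [6,7]
  #10 pop 4: in={1,2,3,4} → {0,1,3} (no change)
  #11 pop 6: in={0,1,2,3,4} → {0,1,2,3,4} (no change)
  #12 pop 7: in={0,1,2,3,4} → {2,3} (no change)

Fixpoint:
  val[0] = {0,1,2,3,4}
  val[1] = {0,1,2,3,4}
  val[2] = {0,1,2,3,4}
  val[3] = {1,2,3,4}
  val[4] = {0,1,3}
  val[5] = {0}
  val[6] = {0,1,2,3,4}
  val[7] = {2,3}

12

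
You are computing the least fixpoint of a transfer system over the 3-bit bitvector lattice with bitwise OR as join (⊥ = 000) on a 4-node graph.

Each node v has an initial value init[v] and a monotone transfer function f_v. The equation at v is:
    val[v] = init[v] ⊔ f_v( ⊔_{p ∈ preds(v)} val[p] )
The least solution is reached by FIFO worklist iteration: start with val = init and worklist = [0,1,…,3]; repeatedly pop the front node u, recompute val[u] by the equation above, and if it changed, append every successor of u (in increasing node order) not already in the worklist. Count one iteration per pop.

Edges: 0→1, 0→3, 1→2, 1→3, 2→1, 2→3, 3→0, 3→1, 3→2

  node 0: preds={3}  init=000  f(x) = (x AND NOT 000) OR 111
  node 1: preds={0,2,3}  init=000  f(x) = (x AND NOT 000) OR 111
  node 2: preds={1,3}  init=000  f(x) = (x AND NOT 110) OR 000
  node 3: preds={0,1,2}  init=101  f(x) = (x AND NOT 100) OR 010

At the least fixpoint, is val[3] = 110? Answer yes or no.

Trace (7 dequeues):
  [1] u=0 | in 101 | out 111 | prev 000 | push {}
  [2] u=1 | in 111 | out 111 | prev 000 | push {}
  [3] u=2 | in 111 | out 001 | prev 000 | push {1}
  [4] u=3 | in 111 | out 111 | prev 101 | push {0,2}
  [5] u=1 | in 111 | out 111 | ==
  [6] u=0 | in 111 | out 111 | ==
  [7] u=2 | in 111 | out 001 | ==

Converged values:
  [0] 111
  [1] 111
  [2] 001
  [3] 111

no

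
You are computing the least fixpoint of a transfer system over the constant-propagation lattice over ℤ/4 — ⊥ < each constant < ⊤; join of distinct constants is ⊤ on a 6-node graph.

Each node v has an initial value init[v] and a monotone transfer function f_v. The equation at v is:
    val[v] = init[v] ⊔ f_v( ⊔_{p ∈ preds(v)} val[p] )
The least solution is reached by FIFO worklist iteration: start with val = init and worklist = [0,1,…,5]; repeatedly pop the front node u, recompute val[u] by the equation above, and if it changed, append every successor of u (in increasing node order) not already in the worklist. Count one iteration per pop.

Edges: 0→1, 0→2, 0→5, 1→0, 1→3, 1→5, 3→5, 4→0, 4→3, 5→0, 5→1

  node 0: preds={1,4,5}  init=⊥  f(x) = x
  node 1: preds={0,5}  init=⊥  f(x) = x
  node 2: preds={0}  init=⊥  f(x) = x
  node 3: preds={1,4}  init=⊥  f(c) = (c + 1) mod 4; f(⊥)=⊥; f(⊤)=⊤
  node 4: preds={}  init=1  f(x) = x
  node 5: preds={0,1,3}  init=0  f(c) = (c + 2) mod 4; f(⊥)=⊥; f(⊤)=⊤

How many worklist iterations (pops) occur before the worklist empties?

Trace (8 dequeues):
  [1] u=0 | in ⊤ | out ⊤ | prev ⊥ | push {}
  [2] u=1 | in ⊤ | out ⊤ | prev ⊥ | push {0}
  [3] u=2 | in ⊤ | out ⊤ | prev ⊥ | push {}
  [4] u=3 | in ⊤ | out ⊤ | prev ⊥ | push {}
  [5] u=4 | in ⊥ | out 1 | ==
  [6] u=5 | in ⊤ | out ⊤ | prev 0 | push {1}
  [7] u=0 | in ⊤ | out ⊤ | ==
  [8] u=1 | in ⊤ | out ⊤ | ==

Converged values:
  [0] ⊤
  [1] ⊤
  [2] ⊤
  [3] ⊤
  [4] 1
  [5] ⊤

8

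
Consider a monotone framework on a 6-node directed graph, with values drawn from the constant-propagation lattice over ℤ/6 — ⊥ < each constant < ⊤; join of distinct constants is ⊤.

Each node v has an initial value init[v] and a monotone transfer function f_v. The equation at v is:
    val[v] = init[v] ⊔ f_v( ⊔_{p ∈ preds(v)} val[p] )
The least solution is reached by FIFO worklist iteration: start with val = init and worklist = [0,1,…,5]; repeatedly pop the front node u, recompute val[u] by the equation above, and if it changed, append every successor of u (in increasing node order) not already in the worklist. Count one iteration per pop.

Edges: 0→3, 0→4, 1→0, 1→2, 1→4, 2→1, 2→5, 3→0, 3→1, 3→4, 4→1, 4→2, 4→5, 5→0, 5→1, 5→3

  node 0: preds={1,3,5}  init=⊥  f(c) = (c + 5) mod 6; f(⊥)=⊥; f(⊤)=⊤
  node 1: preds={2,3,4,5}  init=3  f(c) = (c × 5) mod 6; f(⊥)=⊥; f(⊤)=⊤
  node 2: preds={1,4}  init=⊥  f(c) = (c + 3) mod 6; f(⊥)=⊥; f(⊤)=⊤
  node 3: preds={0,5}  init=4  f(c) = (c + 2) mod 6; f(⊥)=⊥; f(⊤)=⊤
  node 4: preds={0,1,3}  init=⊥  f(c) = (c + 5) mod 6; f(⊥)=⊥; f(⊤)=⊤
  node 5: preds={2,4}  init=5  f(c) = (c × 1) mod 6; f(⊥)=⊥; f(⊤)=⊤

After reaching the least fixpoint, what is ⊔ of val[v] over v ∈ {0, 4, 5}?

⊤

Trace (10 dequeues):
  [1] u=0 | in ⊤ | out ⊤ | prev ⊥ | push {}
  [2] u=1 | in ⊤ | out ⊤ | prev 3 | push {0}
  [3] u=2 | in ⊤ | out ⊤ | prev ⊥ | push {1}
  [4] u=3 | in ⊤ | out ⊤ | prev 4 | push {}
  [5] u=4 | in ⊤ | out ⊤ | prev ⊥ | push {2}
  [6] u=5 | in ⊤ | out ⊤ | prev 5 | push {3}
  [7] u=0 | in ⊤ | out ⊤ | ==
  [8] u=1 | in ⊤ | out ⊤ | ==
  [9] u=2 | in ⊤ | out ⊤ | ==
  [10] u=3 | in ⊤ | out ⊤ | ==

Converged values:
  [0] ⊤
  [1] ⊤
  [2] ⊤
  [3] ⊤
  [4] ⊤
  [5] ⊤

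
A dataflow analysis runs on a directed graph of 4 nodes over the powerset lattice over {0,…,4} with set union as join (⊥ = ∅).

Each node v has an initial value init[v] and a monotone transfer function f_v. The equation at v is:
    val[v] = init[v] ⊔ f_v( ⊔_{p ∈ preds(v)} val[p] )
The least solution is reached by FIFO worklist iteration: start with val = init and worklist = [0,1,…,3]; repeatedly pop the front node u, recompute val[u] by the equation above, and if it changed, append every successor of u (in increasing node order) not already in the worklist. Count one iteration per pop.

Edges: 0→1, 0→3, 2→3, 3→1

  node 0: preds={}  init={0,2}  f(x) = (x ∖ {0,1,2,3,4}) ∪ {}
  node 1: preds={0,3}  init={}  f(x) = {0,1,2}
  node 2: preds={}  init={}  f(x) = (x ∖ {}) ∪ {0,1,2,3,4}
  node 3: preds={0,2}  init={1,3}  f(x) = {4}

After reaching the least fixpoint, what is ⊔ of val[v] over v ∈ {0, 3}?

Worklist (5 pops):
  #1 pop 0: in={} → {0,2} (no change)
  #2 pop 1: in={0,1,2,3} → {0,1,2} (was {}); enqueue []
  #3 pop 2: in={} → {0,1,2,3,4} (was {}); enqueue []
  #4 pop 3: in={0,1,2,3,4} → {1,3,4} (was {1,3}); enqueue [1]
  #5 pop 1: in={0,1,2,3,4} → {0,1,2} (no change)

Fixpoint:
  val[0] = {0,2}
  val[1] = {0,1,2}
  val[2] = {0,1,2,3,4}
  val[3] = {1,3,4}

{0,1,2,3,4}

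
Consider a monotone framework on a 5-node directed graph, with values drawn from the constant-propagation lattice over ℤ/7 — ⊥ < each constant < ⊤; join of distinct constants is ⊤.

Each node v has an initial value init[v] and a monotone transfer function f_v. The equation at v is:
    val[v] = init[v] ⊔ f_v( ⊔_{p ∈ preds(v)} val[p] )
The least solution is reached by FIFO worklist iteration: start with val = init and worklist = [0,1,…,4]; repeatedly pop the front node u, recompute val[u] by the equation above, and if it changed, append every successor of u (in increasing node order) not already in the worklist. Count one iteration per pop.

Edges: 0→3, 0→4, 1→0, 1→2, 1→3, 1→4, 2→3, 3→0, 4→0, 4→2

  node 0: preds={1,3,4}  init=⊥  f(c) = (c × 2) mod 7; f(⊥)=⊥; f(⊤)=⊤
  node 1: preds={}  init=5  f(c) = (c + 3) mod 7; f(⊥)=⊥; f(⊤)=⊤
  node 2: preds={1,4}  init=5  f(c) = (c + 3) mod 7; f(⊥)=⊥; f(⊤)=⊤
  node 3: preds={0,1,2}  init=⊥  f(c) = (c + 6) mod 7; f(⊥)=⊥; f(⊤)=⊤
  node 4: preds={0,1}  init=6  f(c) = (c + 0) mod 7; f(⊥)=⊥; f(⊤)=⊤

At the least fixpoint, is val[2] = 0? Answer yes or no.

no

Iteration log — 7 steps:
  step 1. node 0  ⊔preds=⊤  new=⊤  old=⊥  +wl: 
  step 2. node 1  ⊔preds=⊥  new=5  stable
  step 3. node 2  ⊔preds=⊤  new=⊤  old=5  +wl: 
  step 4. node 3  ⊔preds=⊤  new=⊤  old=⊥  +wl: 0
  step 5. node 4  ⊔preds=⊤  new=⊤  old=6  +wl: 2
  step 6. node 0  ⊔preds=⊤  new=⊤  stable
  step 7. node 2  ⊔preds=⊤  new=⊤  stable

Least fixpoint reached:
  node 0: ⊤
  node 1: 5
  node 2: ⊤
  node 3: ⊤
  node 4: ⊤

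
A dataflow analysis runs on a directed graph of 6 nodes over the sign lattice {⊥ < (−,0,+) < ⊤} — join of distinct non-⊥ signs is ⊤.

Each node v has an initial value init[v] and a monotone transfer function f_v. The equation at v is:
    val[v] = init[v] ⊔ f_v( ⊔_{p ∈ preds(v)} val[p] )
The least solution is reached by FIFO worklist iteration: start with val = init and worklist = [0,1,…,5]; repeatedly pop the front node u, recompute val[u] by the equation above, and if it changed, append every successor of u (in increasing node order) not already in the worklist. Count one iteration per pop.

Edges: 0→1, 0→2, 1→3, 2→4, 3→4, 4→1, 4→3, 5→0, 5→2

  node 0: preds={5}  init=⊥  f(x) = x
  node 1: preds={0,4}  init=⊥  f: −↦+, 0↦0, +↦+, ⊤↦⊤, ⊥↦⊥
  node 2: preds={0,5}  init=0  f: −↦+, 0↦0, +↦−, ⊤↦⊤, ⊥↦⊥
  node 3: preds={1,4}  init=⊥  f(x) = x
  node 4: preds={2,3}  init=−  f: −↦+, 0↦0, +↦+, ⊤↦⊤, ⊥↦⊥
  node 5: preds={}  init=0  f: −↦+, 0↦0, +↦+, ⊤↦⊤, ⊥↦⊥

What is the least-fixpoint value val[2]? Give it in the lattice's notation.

0

Trace (8 dequeues):
  [1] u=0 | in 0 | out 0 | prev ⊥ | push {}
  [2] u=1 | in ⊤ | out ⊤ | prev ⊥ | push {}
  [3] u=2 | in 0 | out 0 | ==
  [4] u=3 | in ⊤ | out ⊤ | prev ⊥ | push {}
  [5] u=4 | in ⊤ | out ⊤ | prev − | push {1,3}
  [6] u=5 | in ⊥ | out 0 | ==
  [7] u=1 | in ⊤ | out ⊤ | ==
  [8] u=3 | in ⊤ | out ⊤ | ==

Converged values:
  [0] 0
  [1] ⊤
  [2] 0
  [3] ⊤
  [4] ⊤
  [5] 0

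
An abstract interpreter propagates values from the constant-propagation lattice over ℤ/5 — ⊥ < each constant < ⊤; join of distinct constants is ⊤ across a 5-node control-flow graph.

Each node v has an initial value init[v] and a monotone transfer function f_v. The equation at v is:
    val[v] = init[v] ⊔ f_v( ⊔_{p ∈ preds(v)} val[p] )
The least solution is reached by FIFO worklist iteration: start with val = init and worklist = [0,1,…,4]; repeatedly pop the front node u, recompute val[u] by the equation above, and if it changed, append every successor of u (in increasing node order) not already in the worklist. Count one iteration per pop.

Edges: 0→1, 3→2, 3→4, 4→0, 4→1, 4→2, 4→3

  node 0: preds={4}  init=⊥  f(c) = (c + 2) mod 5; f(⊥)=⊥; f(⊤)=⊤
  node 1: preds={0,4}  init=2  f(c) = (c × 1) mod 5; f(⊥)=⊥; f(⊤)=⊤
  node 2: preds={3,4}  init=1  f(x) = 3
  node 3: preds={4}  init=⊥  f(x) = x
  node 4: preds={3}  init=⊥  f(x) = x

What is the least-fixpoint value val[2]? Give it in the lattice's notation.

Iteration log — 5 steps:
  step 1. node 0  ⊔preds=⊥  new=⊥  stable
  step 2. node 1  ⊔preds=⊥  new=2  stable
  step 3. node 2  ⊔preds=⊥  new=⊤  old=1  +wl: 
  step 4. node 3  ⊔preds=⊥  new=⊥  stable
  step 5. node 4  ⊔preds=⊥  new=⊥  stable

Least fixpoint reached:
  node 0: ⊥
  node 1: 2
  node 2: ⊤
  node 3: ⊥
  node 4: ⊥

⊤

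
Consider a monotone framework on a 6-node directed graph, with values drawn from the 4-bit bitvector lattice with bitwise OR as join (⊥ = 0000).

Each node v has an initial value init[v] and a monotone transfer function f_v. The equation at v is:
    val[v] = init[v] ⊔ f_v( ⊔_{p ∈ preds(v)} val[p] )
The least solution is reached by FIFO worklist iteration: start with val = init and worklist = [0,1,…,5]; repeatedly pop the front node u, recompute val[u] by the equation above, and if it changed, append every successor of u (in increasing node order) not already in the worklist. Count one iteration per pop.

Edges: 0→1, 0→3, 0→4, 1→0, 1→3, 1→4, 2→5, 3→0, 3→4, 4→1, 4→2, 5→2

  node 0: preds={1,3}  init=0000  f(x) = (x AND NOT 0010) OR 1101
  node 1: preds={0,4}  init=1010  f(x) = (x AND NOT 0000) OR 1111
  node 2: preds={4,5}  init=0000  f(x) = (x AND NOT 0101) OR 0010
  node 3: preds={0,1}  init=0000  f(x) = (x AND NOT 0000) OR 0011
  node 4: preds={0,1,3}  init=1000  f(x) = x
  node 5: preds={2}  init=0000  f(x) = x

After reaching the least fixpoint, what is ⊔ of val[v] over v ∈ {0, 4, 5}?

1111

Trace (9 dequeues):
  [1] u=0 | in 1010 | out 1101 | prev 0000 | push {}
  [2] u=1 | in 1101 | out 1111 | prev 1010 | push {0}
  [3] u=2 | in 1000 | out 1010 | prev 0000 | push {}
  [4] u=3 | in 1111 | out 1111 | prev 0000 | push {}
  [5] u=4 | in 1111 | out 1111 | prev 1000 | push {1,2}
  [6] u=5 | in 1010 | out 1010 | prev 0000 | push {}
  [7] u=0 | in 1111 | out 1101 | ==
  [8] u=1 | in 1111 | out 1111 | ==
  [9] u=2 | in 1111 | out 1010 | ==

Converged values:
  [0] 1101
  [1] 1111
  [2] 1010
  [3] 1111
  [4] 1111
  [5] 1010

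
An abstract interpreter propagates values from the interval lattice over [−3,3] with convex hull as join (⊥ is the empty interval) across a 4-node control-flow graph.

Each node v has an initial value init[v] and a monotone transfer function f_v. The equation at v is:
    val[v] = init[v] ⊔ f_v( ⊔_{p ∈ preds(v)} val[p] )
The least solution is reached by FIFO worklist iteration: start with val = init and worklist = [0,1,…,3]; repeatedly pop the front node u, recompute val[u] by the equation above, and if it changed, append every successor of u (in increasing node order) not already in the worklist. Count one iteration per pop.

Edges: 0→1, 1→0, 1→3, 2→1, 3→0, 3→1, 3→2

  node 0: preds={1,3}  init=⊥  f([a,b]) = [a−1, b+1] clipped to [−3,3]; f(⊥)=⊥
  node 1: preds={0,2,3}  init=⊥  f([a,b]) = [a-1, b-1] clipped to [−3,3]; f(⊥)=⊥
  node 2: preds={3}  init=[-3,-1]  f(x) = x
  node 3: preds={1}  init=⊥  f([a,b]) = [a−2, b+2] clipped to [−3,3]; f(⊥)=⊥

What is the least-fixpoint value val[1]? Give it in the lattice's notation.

Worklist (18 pops):
  #1 pop 0: in=⊥ → ⊥ (no change)
  #2 pop 1: in=[-3,-1] → [-3,-2] (was ⊥); enqueue [0]
  #3 pop 2: in=⊥ → [-3,-1] (no change)
  #4 pop 3: in=[-3,-2] → [-3,0] (was ⊥); enqueue [1,2]
  #5 pop 0: in=[-3,0] → [-3,1] (was ⊥); enqueue []
  #6 pop 1: in=[-3,1] → [-3,0] (was [-3,-2]); enqueue [0,3]
  #7 pop 2: in=[-3,0] → [-3,0] (was [-3,-1]); enqueue [1]
  #8 pop 0: in=[-3,0] → [-3,1] (no change)
  #9 pop 3: in=[-3,0] → [-3,2] (was [-3,0]); enqueue [0,2]
  #10 pop 1: in=[-3,2] → [-3,1] (was [-3,0]); enqueue [3]
  #11 pop 0: in=[-3,2] → [-3,3] (was [-3,1]); enqueue [1]
  #12 pop 2: in=[-3,2] → [-3,2] (was [-3,0]); enqueue []
  #13 pop 3: in=[-3,1] → [-3,3] (was [-3,2]); enqueue [0,2]
  #14 pop 1: in=[-3,3] → [-3,2] (was [-3,1]); enqueue [3]
  #15 pop 0: in=[-3,3] → [-3,3] (no change)
  #16 pop 2: in=[-3,3] → [-3,3] (was [-3,2]); enqueue [1]
  #17 pop 3: in=[-3,2] → [-3,3] (no change)
  #18 pop 1: in=[-3,3] → [-3,2] (no change)

Fixpoint:
  val[0] = [-3,3]
  val[1] = [-3,2]
  val[2] = [-3,3]
  val[3] = [-3,3]

[-3,2]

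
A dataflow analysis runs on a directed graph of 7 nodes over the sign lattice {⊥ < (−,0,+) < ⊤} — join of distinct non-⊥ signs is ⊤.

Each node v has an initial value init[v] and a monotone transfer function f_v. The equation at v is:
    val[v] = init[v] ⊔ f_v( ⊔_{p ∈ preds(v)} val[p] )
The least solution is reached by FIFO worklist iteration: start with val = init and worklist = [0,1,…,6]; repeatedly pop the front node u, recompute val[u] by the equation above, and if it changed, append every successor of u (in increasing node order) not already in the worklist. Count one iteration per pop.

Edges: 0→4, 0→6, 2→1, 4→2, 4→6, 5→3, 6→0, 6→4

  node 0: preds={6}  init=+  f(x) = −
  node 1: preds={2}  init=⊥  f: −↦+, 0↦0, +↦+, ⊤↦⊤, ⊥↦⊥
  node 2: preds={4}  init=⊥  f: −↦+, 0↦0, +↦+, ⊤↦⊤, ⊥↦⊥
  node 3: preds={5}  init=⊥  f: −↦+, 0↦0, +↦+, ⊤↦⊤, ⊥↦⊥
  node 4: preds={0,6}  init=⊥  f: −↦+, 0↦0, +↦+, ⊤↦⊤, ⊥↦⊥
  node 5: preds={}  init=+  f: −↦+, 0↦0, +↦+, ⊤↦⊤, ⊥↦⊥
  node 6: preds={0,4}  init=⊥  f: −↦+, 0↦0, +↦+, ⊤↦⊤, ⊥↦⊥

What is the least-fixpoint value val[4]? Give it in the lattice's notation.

Iteration log — 11 steps:
  step 1. node 0  ⊔preds=⊥  new=⊤  old=+  +wl: 
  step 2. node 1  ⊔preds=⊥  new=⊥  stable
  step 3. node 2  ⊔preds=⊥  new=⊥  stable
  step 4. node 3  ⊔preds=+  new=+  old=⊥  +wl: 
  step 5. node 4  ⊔preds=⊤  new=⊤  old=⊥  +wl: 2
  step 6. node 5  ⊔preds=⊥  new=+  stable
  step 7. node 6  ⊔preds=⊤  new=⊤  old=⊥  +wl: 0,4
  step 8. node 2  ⊔preds=⊤  new=⊤  old=⊥  +wl: 1
  step 9. node 0  ⊔preds=⊤  new=⊤  stable
  step 10. node 4  ⊔preds=⊤  new=⊤  stable
  step 11. node 1  ⊔preds=⊤  new=⊤  old=⊥  +wl: 

Least fixpoint reached:
  node 0: ⊤
  node 1: ⊤
  node 2: ⊤
  node 3: +
  node 4: ⊤
  node 5: +
  node 6: ⊤

⊤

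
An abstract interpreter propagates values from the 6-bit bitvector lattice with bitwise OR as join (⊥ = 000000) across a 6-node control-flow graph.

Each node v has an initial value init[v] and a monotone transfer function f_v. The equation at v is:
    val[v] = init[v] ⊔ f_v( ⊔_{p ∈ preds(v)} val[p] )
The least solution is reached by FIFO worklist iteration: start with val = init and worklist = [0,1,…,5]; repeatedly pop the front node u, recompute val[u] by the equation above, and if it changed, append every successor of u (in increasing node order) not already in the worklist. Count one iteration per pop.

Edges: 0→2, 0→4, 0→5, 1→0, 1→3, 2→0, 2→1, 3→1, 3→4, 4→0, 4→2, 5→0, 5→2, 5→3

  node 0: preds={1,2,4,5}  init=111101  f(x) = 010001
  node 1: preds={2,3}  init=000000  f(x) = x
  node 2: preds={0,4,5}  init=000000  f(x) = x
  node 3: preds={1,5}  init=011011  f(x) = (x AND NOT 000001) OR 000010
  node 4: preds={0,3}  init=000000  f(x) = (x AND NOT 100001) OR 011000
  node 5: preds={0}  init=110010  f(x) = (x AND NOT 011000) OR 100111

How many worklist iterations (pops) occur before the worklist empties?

13

Worklist (13 pops):
  #1 pop 0: in=110010 → 111101 (no change)
  #2 pop 1: in=011011 → 011011 (was 000000); enqueue [0]
  #3 pop 2: in=111111 → 111111 (was 000000); enqueue [1]
  #4 pop 3: in=111011 → 111011 (was 011011); enqueue []
  #5 pop 4: in=111111 → 011110 (was 000000); enqueue [2]
  #6 pop 5: in=111101 → 110111 (was 110010); enqueue [3]
  #7 pop 0: in=111111 → 111101 (no change)
  #8 pop 1: in=111111 → 111111 (was 011011); enqueue [0]
  #9 pop 2: in=111111 → 111111 (no change)
  #10 pop 3: in=111111 → 111111 (was 111011); enqueue [1,4]
  #11 pop 0: in=111111 → 111101 (no change)
  #12 pop 1: in=111111 → 111111 (no change)
  #13 pop 4: in=111111 → 011110 (no change)

Fixpoint:
  val[0] = 111101
  val[1] = 111111
  val[2] = 111111
  val[3] = 111111
  val[4] = 011110
  val[5] = 110111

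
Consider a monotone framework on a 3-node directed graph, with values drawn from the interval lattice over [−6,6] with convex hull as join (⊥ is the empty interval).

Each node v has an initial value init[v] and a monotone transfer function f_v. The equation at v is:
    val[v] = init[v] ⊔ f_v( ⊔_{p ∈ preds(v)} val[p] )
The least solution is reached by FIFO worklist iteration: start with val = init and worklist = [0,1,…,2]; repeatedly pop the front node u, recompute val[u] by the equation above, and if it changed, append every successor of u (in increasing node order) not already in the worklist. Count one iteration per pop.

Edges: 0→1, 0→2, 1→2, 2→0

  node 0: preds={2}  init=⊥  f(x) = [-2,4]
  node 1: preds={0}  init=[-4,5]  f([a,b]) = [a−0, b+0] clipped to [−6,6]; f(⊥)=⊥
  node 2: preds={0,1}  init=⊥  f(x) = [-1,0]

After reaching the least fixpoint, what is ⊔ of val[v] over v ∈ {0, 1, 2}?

Trace (4 dequeues):
  [1] u=0 | in ⊥ | out [-2,4] | prev ⊥ | push {}
  [2] u=1 | in [-2,4] | out [-4,5] | ==
  [3] u=2 | in [-4,5] | out [-1,0] | prev ⊥ | push {0}
  [4] u=0 | in [-1,0] | out [-2,4] | ==

Converged values:
  [0] [-2,4]
  [1] [-4,5]
  [2] [-1,0]

[-4,5]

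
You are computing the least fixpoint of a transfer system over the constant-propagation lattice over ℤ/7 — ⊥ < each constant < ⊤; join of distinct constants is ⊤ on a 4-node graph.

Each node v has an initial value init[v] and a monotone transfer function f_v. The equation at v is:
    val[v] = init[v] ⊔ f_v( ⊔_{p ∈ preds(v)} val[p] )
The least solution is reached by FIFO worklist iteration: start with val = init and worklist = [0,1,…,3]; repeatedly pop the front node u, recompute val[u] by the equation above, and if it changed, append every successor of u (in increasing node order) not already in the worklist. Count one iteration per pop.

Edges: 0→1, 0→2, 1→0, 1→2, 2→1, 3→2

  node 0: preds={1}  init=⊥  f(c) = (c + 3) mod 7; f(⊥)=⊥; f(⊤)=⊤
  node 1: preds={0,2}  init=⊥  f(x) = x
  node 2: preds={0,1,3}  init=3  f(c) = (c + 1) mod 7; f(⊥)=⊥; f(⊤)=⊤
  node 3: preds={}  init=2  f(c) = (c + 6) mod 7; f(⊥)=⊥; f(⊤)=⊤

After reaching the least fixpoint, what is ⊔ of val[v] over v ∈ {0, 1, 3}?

⊤

Trace (10 dequeues):
  [1] u=0 | in ⊥ | out ⊥ | ==
  [2] u=1 | in 3 | out 3 | prev ⊥ | push {0}
  [3] u=2 | in ⊤ | out ⊤ | prev 3 | push {1}
  [4] u=3 | in ⊥ | out 2 | ==
  [5] u=0 | in 3 | out 6 | prev ⊥ | push {2}
  [6] u=1 | in ⊤ | out ⊤ | prev 3 | push {0}
  [7] u=2 | in ⊤ | out ⊤ | ==
  [8] u=0 | in ⊤ | out ⊤ | prev 6 | push {1,2}
  [9] u=1 | in ⊤ | out ⊤ | ==
  [10] u=2 | in ⊤ | out ⊤ | ==

Converged values:
  [0] ⊤
  [1] ⊤
  [2] ⊤
  [3] 2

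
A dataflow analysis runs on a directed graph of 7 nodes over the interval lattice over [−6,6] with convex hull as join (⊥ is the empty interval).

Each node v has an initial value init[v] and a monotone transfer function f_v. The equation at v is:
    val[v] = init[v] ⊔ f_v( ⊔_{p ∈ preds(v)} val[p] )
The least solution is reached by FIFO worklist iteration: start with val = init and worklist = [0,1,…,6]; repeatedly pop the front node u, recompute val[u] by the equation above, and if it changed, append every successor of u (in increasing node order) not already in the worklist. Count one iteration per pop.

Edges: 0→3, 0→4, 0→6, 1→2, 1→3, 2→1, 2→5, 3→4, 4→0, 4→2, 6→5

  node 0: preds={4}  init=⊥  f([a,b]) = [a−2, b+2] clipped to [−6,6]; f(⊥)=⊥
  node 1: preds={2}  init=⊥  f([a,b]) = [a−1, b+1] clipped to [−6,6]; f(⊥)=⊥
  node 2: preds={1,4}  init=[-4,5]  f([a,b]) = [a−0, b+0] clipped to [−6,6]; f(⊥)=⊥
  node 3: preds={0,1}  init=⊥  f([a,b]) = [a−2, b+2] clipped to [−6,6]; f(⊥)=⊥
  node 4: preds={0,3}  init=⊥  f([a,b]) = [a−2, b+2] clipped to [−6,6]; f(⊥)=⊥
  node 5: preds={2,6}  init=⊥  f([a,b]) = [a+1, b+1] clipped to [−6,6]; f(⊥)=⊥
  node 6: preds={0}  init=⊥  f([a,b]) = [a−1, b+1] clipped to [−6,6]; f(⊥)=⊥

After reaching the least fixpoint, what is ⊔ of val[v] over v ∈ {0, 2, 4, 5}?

[-6,6]

Worklist (15 pops):
  #1 pop 0: in=⊥ → ⊥ (no change)
  #2 pop 1: in=[-4,5] → [-5,6] (was ⊥); enqueue []
  #3 pop 2: in=[-5,6] → [-5,6] (was [-4,5]); enqueue [1]
  #4 pop 3: in=[-5,6] → [-6,6] (was ⊥); enqueue []
  #5 pop 4: in=[-6,6] → [-6,6] (was ⊥); enqueue [0,2]
  #6 pop 5: in=[-5,6] → [-4,6] (was ⊥); enqueue []
  #7 pop 6: in=⊥ → ⊥ (no change)
  #8 pop 1: in=[-5,6] → [-6,6] (was [-5,6]); enqueue [3]
  #9 pop 0: in=[-6,6] → [-6,6] (was ⊥); enqueue [4,6]
  #10 pop 2: in=[-6,6] → [-6,6] (was [-5,6]); enqueue [1,5]
  #11 pop 3: in=[-6,6] → [-6,6] (no change)
  #12 pop 4: in=[-6,6] → [-6,6] (no change)
  #13 pop 6: in=[-6,6] → [-6,6] (was ⊥); enqueue []
  #14 pop 1: in=[-6,6] → [-6,6] (no change)
  #15 pop 5: in=[-6,6] → [-5,6] (was [-4,6]); enqueue []

Fixpoint:
  val[0] = [-6,6]
  val[1] = [-6,6]
  val[2] = [-6,6]
  val[3] = [-6,6]
  val[4] = [-6,6]
  val[5] = [-5,6]
  val[6] = [-6,6]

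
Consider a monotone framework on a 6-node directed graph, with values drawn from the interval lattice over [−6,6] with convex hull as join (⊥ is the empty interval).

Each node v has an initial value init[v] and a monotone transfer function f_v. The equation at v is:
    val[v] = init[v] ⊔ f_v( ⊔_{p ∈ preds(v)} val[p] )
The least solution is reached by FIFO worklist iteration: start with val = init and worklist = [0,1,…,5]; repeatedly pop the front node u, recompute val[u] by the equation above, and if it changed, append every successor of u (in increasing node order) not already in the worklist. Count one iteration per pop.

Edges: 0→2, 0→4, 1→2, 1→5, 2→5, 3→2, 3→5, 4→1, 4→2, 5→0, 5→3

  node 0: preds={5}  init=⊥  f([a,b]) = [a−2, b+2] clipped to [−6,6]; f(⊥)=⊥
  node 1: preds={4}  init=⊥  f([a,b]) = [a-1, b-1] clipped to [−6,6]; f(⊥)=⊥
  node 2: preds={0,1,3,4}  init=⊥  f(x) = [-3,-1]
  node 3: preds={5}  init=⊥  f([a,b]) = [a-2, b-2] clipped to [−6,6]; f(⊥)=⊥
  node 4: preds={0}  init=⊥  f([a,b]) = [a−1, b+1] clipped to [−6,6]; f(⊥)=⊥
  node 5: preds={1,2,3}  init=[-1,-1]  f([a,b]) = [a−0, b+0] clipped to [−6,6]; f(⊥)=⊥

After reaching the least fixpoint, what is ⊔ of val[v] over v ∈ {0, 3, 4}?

Worklist (37 pops):
  #1 pop 0: in=[-1,-1] → [-3,1] (was ⊥); enqueue []
  #2 pop 1: in=⊥ → ⊥ (no change)
  #3 pop 2: in=[-3,1] → [-3,-1] (was ⊥); enqueue []
  #4 pop 3: in=[-1,-1] → [-3,-3] (was ⊥); enqueue [2]
  #5 pop 4: in=[-3,1] → [-4,2] (was ⊥); enqueue [1]
  #6 pop 5: in=[-3,-1] → [-3,-1] (was [-1,-1]); enqueue [0,3]
  #7 pop 2: in=[-4,2] → [-3,-1] (no change)
  #8 pop 1: in=[-4,2] → [-5,1] (was ⊥); enqueue [2,5]
  #9 pop 0: in=[-3,-1] → [-5,1] (was [-3,1]); enqueue [4]
  #10 pop 3: in=[-3,-1] → [-5,-3] (was [-3,-3]); enqueue []
  #11 pop 2: in=[-5,2] → [-3,-1] (no change)
  #12 pop 5: in=[-5,1] → [-5,1] (was [-3,-1]); enqueue [0,3]
  #13 pop 4: in=[-5,1] → [-6,2] (was [-4,2]); enqueue [1,2]
  #14 pop 0: in=[-5,1] → [-6,3] (was [-5,1]); enqueue [4]
  #15 pop 3: in=[-5,1] → [-6,-1] (was [-5,-3]); enqueue [5]
  #16 pop 1: in=[-6,2] → [-6,1] (was [-5,1]); enqueue []
  #17 pop 2: in=[-6,3] → [-3,-1] (no change)
  #18 pop 4: in=[-6,3] → [-6,4] (was [-6,2]); enqueue [1,2]
  #19 pop 5: in=[-6,1] → [-6,1] (was [-5,1]); enqueue [0,3]
  #20 pop 1: in=[-6,4] → [-6,3] (was [-6,1]); enqueue [5]
  #21 pop 2: in=[-6,4] → [-3,-1] (no change)
  #22 pop 0: in=[-6,1] → [-6,3] (no change)
  #23 pop 3: in=[-6,1] → [-6,-1] (no change)
  #24 pop 5: in=[-6,3] → [-6,3] (was [-6,1]); enqueue [0,3]
  #25 pop 0: in=[-6,3] → [-6,5] (was [-6,3]); enqueue [2,4]
  #26 pop 3: in=[-6,3] → [-6,1] (was [-6,-1]); enqueue [5]
  #27 pop 2: in=[-6,5] → [-3,-1] (no change)
  #28 pop 4: in=[-6,5] → [-6,6] (was [-6,4]); enqueue [1,2]
  #29 pop 5: in=[-6,3] → [-6,3] (no change)
  #30 pop 1: in=[-6,6] → [-6,5] (was [-6,3]); enqueue [5]
  #31 pop 2: in=[-6,6] → [-3,-1] (no change)
  #32 pop 5: in=[-6,5] → [-6,5] (was [-6,3]); enqueue [0,3]
  #33 pop 0: in=[-6,5] → [-6,6] (was [-6,5]); enqueue [2,4]
  #34 pop 3: in=[-6,5] → [-6,3] (was [-6,1]); enqueue [5]
  #35 pop 2: in=[-6,6] → [-3,-1] (no change)
  #36 pop 4: in=[-6,6] → [-6,6] (no change)
  #37 pop 5: in=[-6,5] → [-6,5] (no change)

Fixpoint:
  val[0] = [-6,6]
  val[1] = [-6,5]
  val[2] = [-3,-1]
  val[3] = [-6,3]
  val[4] = [-6,6]
  val[5] = [-6,5]

[-6,6]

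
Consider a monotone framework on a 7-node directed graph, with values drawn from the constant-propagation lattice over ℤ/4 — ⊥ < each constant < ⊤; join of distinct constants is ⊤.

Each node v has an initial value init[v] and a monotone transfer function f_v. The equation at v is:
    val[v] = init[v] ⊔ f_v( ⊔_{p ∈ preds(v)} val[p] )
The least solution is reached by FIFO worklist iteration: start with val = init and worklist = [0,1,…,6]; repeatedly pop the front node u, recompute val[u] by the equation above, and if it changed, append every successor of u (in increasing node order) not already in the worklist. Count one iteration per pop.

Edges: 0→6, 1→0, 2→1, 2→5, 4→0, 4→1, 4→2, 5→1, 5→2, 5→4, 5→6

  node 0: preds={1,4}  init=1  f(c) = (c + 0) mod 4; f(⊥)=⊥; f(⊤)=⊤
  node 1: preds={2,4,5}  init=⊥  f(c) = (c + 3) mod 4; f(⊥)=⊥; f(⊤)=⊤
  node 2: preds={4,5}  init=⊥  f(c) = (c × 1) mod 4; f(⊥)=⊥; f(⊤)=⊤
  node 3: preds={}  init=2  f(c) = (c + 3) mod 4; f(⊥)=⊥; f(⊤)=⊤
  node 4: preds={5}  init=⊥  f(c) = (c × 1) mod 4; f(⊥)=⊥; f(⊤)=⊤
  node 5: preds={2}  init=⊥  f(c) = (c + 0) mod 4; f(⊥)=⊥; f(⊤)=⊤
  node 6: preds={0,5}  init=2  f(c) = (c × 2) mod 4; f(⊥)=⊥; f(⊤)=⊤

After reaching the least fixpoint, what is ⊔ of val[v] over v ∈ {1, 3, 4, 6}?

2

Worklist (7 pops):
  #1 pop 0: in=⊥ → 1 (no change)
  #2 pop 1: in=⊥ → ⊥ (no change)
  #3 pop 2: in=⊥ → ⊥ (no change)
  #4 pop 3: in=⊥ → 2 (no change)
  #5 pop 4: in=⊥ → ⊥ (no change)
  #6 pop 5: in=⊥ → ⊥ (no change)
  #7 pop 6: in=1 → 2 (no change)

Fixpoint:
  val[0] = 1
  val[1] = ⊥
  val[2] = ⊥
  val[3] = 2
  val[4] = ⊥
  val[5] = ⊥
  val[6] = 2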